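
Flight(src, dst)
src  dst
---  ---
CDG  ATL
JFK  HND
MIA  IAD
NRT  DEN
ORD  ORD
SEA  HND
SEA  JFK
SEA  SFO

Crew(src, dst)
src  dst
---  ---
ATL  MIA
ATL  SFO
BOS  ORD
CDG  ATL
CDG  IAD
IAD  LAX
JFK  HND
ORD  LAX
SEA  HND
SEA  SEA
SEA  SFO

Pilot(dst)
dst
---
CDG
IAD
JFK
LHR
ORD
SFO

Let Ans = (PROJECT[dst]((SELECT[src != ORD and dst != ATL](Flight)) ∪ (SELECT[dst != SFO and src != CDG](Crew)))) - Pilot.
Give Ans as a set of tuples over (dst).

Selection src != ORD and dst != ATL: {(JFK, HND), (MIA, IAD), (NRT, DEN), (SEA, HND), (SEA, JFK), (SEA, SFO)}
Selection dst != SFO and src != CDG: {(ATL, MIA), (BOS, ORD), (IAD, LAX), (JFK, HND), (ORD, LAX), (SEA, HND), (SEA, SEA)}
Taking the union: {(ATL, MIA), (BOS, ORD), (IAD, LAX), (JFK, HND), (MIA, IAD), (NRT, DEN), (ORD, LAX), (SEA, HND), (SEA, JFK), (SEA, SEA), (SEA, SFO)}
Keep only column(s) dst (2 duplicate(s) eliminated): {DEN, HND, IAD, JFK, LAX, MIA, ORD, SEA, SFO}
Taking the difference: {DEN, HND, LAX, MIA, SEA}

{DEN, HND, LAX, MIA, SEA}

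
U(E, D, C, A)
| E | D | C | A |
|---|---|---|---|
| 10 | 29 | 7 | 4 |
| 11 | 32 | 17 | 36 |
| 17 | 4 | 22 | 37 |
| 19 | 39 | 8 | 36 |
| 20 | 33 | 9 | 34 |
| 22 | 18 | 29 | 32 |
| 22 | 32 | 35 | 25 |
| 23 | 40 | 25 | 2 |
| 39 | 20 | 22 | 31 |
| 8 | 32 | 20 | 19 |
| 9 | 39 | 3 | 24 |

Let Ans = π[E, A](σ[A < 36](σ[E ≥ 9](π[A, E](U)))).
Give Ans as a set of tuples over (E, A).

Projecting to A, E: {(19, 8), (2, 23), (24, 9), (25, 22), (31, 39), (32, 22), (34, 20), (36, 11), (36, 19), (37, 17), (4, 10)}
Selection E ≥ 9: {(2, 23), (24, 9), (25, 22), (31, 39), (32, 22), (34, 20), (36, 11), (36, 19), (37, 17), (4, 10)}
Selection A < 36: {(2, 23), (24, 9), (25, 22), (31, 39), (32, 22), (34, 20), (4, 10)}
Projecting to E, A: {(10, 4), (20, 34), (22, 25), (22, 32), (23, 2), (39, 31), (9, 24)}

{(10, 4), (20, 34), (22, 25), (22, 32), (23, 2), (39, 31), (9, 24)}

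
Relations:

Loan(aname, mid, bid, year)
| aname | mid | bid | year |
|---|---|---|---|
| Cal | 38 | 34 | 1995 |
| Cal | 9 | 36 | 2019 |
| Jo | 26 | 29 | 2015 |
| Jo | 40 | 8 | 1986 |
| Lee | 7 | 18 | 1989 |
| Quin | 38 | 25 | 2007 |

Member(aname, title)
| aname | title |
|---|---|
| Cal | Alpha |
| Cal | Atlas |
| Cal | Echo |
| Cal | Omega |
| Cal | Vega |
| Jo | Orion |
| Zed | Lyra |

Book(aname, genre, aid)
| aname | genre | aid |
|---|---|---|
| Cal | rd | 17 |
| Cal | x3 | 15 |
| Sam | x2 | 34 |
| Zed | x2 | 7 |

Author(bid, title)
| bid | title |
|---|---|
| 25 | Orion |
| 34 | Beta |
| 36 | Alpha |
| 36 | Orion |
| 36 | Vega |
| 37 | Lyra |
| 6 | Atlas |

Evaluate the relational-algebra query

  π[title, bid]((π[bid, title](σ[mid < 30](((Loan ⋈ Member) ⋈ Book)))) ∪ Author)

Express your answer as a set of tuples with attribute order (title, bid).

{(Alpha, 36), (Atlas, 36), (Atlas, 6), (Beta, 34), (Echo, 36), (Lyra, 37), (Omega, 36), (Orion, 25), (Orion, 36), (Vega, 36)}

Joining Loan and Member on aname yields {(Cal, 38, 34, 1995, Alpha), (Cal, 38, 34, 1995, Atlas), (Cal, 38, 34, 1995, Echo), (Cal, 38, 34, 1995, Omega), (Cal, 38, 34, 1995, Vega), (Cal, 9, 36, 2019, Alpha), (Cal, 9, 36, 2019, Atlas), (Cal, 9, 36, 2019, Echo), (Cal, 9, 36, 2019, Omega), (Cal, 9, 36, 2019, Vega), (Jo, 26, 29, 2015, Orion), (Jo, 40, 8, 1986, Orion)}.
Joining (Loan ⋈ Member) and Book on aname yields {(Cal, 38, 34, 1995, Alpha, rd, 17), (Cal, 38, 34, 1995, Alpha, x3, 15), (Cal, 38, 34, 1995, Atlas, rd, 17), (Cal, 38, 34, 1995, Atlas, x3, 15), (Cal, 38, 34, 1995, Echo, rd, 17), (Cal, 38, 34, 1995, Echo, x3, 15), (Cal, 38, 34, 1995, Omega, rd, 17), (Cal, 38, 34, 1995, Omega, x3, 15), (Cal, 38, 34, 1995, Vega, rd, 17), (Cal, 38, 34, 1995, Vega, x3, 15), (Cal, 9, 36, 2019, Alpha, rd, 17), (Cal, 9, 36, 2019, Alpha, x3, 15), (Cal, 9, 36, 2019, Atlas, rd, 17), (Cal, 9, 36, 2019, Atlas, x3, 15), (Cal, 9, 36, 2019, Echo, rd, 17), (Cal, 9, 36, 2019, Echo, x3, 15), (Cal, 9, 36, 2019, Omega, rd, 17), (Cal, 9, 36, 2019, Omega, x3, 15), (Cal, 9, 36, 2019, Vega, rd, 17), (Cal, 9, 36, 2019, Vega, x3, 15)}.
Apply σ_{mid < 30}; surviving tuples: {(Cal, 9, 36, 2019, Alpha, rd, 17), (Cal, 9, 36, 2019, Alpha, x3, 15), (Cal, 9, 36, 2019, Atlas, rd, 17), (Cal, 9, 36, 2019, Atlas, x3, 15), (Cal, 9, 36, 2019, Echo, rd, 17), (Cal, 9, 36, 2019, Echo, x3, 15), (Cal, 9, 36, 2019, Omega, rd, 17), (Cal, 9, 36, 2019, Omega, x3, 15), (Cal, 9, 36, 2019, Vega, rd, 17), (Cal, 9, 36, 2019, Vega, x3, 15)}
π[bid, title]: project onto (bid, title) (5 duplicate(s) eliminated) → {(36, Alpha), (36, Atlas), (36, Echo), (36, Omega), (36, Vega)}
Set union of the two operands is {(25, Orion), (34, Beta), (36, Alpha), (36, Atlas), (36, Echo), (36, Omega), (36, Orion), (36, Vega), (37, Lyra), (6, Atlas)}.
π[title, bid]: project onto (title, bid) → {(Alpha, 36), (Atlas, 36), (Atlas, 6), (Beta, 34), (Echo, 36), (Lyra, 37), (Omega, 36), (Orion, 25), (Orion, 36), (Vega, 36)}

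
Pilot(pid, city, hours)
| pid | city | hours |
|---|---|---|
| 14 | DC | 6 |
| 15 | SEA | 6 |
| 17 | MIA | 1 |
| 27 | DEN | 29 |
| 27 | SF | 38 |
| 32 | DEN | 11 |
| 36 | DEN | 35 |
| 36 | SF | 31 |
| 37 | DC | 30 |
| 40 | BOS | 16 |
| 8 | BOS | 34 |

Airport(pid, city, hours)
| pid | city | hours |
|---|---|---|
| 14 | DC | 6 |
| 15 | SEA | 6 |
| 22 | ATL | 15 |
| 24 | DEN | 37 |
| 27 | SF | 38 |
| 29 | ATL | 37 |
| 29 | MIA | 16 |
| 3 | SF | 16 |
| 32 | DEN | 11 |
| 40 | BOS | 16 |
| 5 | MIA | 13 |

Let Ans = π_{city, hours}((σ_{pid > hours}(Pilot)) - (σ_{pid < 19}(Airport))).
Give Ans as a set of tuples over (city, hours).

{(BOS, 16), (DC, 30), (DEN, 11), (DEN, 35), (MIA, 1), (SF, 31)}

Selection pid > hours: {(14, DC, 6), (15, SEA, 6), (17, MIA, 1), (32, DEN, 11), (36, DEN, 35), (36, SF, 31), (37, DC, 30), (40, BOS, 16)}
Selection pid < 19: {(14, DC, 6), (15, SEA, 6), (3, SF, 16), (5, MIA, 13)}
Taking the difference: {(17, MIA, 1), (32, DEN, 11), (36, DEN, 35), (36, SF, 31), (37, DC, 30), (40, BOS, 16)}
Keep only column(s) city, hours: {(BOS, 16), (DC, 30), (DEN, 11), (DEN, 35), (MIA, 1), (SF, 31)}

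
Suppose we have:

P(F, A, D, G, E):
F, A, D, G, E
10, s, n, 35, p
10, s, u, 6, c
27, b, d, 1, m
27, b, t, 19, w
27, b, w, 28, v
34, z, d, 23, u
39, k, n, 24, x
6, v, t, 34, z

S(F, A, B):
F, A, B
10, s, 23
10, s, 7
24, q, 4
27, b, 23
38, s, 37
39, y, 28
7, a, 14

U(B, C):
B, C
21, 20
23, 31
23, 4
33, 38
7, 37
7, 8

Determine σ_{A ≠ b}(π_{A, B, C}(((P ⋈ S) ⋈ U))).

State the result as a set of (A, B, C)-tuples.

{(s, 23, 31), (s, 23, 4), (s, 7, 37), (s, 7, 8)}

Natural join on F, A: {(10, s, n, 35, p, 23), (10, s, n, 35, p, 7), (10, s, u, 6, c, 23), (10, s, u, 6, c, 7), (27, b, d, 1, m, 23), (27, b, t, 19, w, 23), (27, b, w, 28, v, 23)}
Natural join on B: {(10, s, n, 35, p, 23, 31), (10, s, n, 35, p, 23, 4), (10, s, n, 35, p, 7, 37), (10, s, n, 35, p, 7, 8), (10, s, u, 6, c, 23, 31), (10, s, u, 6, c, 23, 4), (10, s, u, 6, c, 7, 37), (10, s, u, 6, c, 7, 8), (27, b, d, 1, m, 23, 31), (27, b, d, 1, m, 23, 4), (27, b, t, 19, w, 23, 31), (27, b, t, 19, w, 23, 4), (27, b, w, 28, v, 23, 31), (27, b, w, 28, v, 23, 4)}
Keep only column(s) A, B, C (8 duplicate(s) eliminated): {(b, 23, 31), (b, 23, 4), (s, 23, 31), (s, 23, 4), (s, 7, 37), (s, 7, 8)}
Filtering on A ≠ b leaves {(s, 23, 31), (s, 23, 4), (s, 7, 37), (s, 7, 8)}.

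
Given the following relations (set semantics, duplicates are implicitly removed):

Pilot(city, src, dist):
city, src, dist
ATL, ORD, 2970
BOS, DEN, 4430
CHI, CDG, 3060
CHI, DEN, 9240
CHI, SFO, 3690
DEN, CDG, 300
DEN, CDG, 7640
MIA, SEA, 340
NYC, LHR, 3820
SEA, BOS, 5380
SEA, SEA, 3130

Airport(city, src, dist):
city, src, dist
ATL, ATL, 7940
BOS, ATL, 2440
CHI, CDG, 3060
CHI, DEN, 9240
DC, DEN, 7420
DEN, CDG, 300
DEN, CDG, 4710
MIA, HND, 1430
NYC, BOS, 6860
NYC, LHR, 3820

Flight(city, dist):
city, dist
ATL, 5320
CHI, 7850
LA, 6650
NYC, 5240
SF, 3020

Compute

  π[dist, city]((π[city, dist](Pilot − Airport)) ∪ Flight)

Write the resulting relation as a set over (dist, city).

{(2970, ATL), (3020, SF), (3130, SEA), (340, MIA), (3690, CHI), (4430, BOS), (5240, NYC), (5320, ATL), (5380, SEA), (6650, LA), (7640, DEN), (7850, CHI)}

Difference: {(ATL, ORD, 2970), (BOS, DEN, 4430), (CHI, CDG, 3060), (CHI, DEN, 9240), (CHI, SFO, 3690), (DEN, CDG, 300), (DEN, CDG, 7640), (MIA, SEA, 340), (NYC, LHR, 3820), (SEA, BOS, 5380), (SEA, SEA, 3130)} with {(ATL, ATL, 7940), (BOS, ATL, 2440), (CHI, CDG, 3060), (CHI, DEN, 9240), (DC, DEN, 7420), (DEN, CDG, 300), (DEN, CDG, 4710), (MIA, HND, 1430), (NYC, BOS, 6860), (NYC, LHR, 3820)} → {(ATL, ORD, 2970), (BOS, DEN, 4430), (CHI, SFO, 3690), (DEN, CDG, 7640), (MIA, SEA, 340), (SEA, BOS, 5380), (SEA, SEA, 3130)}
Keep only column(s) city, dist: {(ATL, 2970), (BOS, 4430), (CHI, 3690), (DEN, 7640), (MIA, 340), (SEA, 3130), (SEA, 5380)}
Union: {(ATL, 2970), (BOS, 4430), (CHI, 3690), (DEN, 7640), (MIA, 340), (SEA, 3130), (SEA, 5380)} with {(ATL, 5320), (CHI, 7850), (LA, 6650), (NYC, 5240), (SF, 3020)} → {(ATL, 2970), (ATL, 5320), (BOS, 4430), (CHI, 3690), (CHI, 7850), (DEN, 7640), (LA, 6650), (MIA, 340), (NYC, 5240), (SEA, 3130), (SEA, 5380), (SF, 3020)}
Keep only column(s) dist, city: {(2970, ATL), (3020, SF), (3130, SEA), (340, MIA), (3690, CHI), (4430, BOS), (5240, NYC), (5320, ATL), (5380, SEA), (6650, LA), (7640, DEN), (7850, CHI)}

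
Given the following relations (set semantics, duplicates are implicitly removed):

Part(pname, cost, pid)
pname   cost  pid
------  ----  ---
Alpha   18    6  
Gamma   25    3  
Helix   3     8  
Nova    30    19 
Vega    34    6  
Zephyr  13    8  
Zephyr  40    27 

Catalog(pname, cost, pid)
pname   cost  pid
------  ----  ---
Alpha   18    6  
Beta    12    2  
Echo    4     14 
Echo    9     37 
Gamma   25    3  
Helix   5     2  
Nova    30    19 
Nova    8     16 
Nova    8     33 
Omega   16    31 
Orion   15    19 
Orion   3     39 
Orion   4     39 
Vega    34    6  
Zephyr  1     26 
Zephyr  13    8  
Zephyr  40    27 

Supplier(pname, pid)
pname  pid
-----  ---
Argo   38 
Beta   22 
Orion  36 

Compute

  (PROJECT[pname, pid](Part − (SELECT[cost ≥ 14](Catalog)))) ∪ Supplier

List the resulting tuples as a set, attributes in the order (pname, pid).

{(Argo, 38), (Beta, 22), (Helix, 8), (Orion, 36), (Zephyr, 8)}

Selection cost ≥ 14: {(Alpha, 18, 6), (Gamma, 25, 3), (Nova, 30, 19), (Omega, 16, 31), (Orion, 15, 19), (Vega, 34, 6), (Zephyr, 40, 27)}
Set difference of the two operands is {(Helix, 3, 8), (Zephyr, 13, 8)}.
Projecting to pname, pid: {(Helix, 8), (Zephyr, 8)}
Set union of the two operands is {(Argo, 38), (Beta, 22), (Helix, 8), (Orion, 36), (Zephyr, 8)}.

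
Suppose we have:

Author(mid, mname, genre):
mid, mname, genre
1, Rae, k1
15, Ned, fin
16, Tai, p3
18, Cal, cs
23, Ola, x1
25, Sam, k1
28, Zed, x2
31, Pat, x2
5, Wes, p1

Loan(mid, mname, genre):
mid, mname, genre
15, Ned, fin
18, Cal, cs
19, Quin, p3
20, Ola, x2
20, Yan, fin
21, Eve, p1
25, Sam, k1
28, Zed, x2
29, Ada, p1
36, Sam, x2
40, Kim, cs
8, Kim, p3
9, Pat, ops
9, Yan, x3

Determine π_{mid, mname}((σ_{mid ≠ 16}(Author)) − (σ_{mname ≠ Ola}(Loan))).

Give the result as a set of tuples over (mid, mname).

{(1, Rae), (23, Ola), (31, Pat), (5, Wes)}

Selection mid ≠ 16: {(1, Rae, k1), (15, Ned, fin), (18, Cal, cs), (23, Ola, x1), (25, Sam, k1), (28, Zed, x2), (31, Pat, x2), (5, Wes, p1)}
Selection mname ≠ Ola: {(15, Ned, fin), (18, Cal, cs), (19, Quin, p3), (20, Yan, fin), (21, Eve, p1), (25, Sam, k1), (28, Zed, x2), (29, Ada, p1), (36, Sam, x2), (40, Kim, cs), (8, Kim, p3), (9, Pat, ops), (9, Yan, x3)}
Difference: {(1, Rae, k1), (15, Ned, fin), (18, Cal, cs), (23, Ola, x1), (25, Sam, k1), (28, Zed, x2), (31, Pat, x2), (5, Wes, p1)} with {(15, Ned, fin), (18, Cal, cs), (19, Quin, p3), (20, Yan, fin), (21, Eve, p1), (25, Sam, k1), (28, Zed, x2), (29, Ada, p1), (36, Sam, x2), (40, Kim, cs), (8, Kim, p3), (9, Pat, ops), (9, Yan, x3)} → {(1, Rae, k1), (23, Ola, x1), (31, Pat, x2), (5, Wes, p1)}
π_{mid, mname} gives {(1, Rae), (23, Ola), (31, Pat), (5, Wes)}.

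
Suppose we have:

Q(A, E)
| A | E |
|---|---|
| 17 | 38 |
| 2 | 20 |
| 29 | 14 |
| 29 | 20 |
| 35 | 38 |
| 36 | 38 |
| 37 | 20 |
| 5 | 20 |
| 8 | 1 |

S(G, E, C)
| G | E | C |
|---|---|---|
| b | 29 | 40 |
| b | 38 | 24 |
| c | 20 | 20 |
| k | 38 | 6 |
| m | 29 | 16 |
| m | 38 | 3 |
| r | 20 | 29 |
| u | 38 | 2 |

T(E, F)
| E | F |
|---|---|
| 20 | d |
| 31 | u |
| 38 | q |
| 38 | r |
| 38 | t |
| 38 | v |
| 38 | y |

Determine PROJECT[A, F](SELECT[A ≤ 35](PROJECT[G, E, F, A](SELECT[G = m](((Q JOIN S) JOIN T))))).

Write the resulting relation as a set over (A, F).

Q ⋈ S (natural join on E): {(17, 38, b, 24), (17, 38, k, 6), (17, 38, m, 3), (17, 38, u, 2), (2, 20, c, 20), (2, 20, r, 29), (29, 20, c, 20), (29, 20, r, 29), (35, 38, b, 24), (35, 38, k, 6), (35, 38, m, 3), (35, 38, u, 2), (36, 38, b, 24), (36, 38, k, 6), (36, 38, m, 3), (36, 38, u, 2), (37, 20, c, 20), (37, 20, r, 29), (5, 20, c, 20), (5, 20, r, 29)}
(Q JOIN S) ⋈ T (natural join on E): {(17, 38, b, 24, q), (17, 38, b, 24, r), (17, 38, b, 24, t), (17, 38, b, 24, v), (17, 38, b, 24, y), (17, 38, k, 6, q), (17, 38, k, 6, r), (17, 38, k, 6, t), (17, 38, k, 6, v), (17, 38, k, 6, y), (17, 38, m, 3, q), (17, 38, m, 3, r), (17, 38, m, 3, t), (17, 38, m, 3, v), (17, 38, m, 3, y), (17, 38, u, 2, q), (17, 38, u, 2, r), (17, 38, u, 2, t), (17, 38, u, 2, v), (17, 38, u, 2, y), (2, 20, c, 20, d), (2, 20, r, 29, d), (29, 20, c, 20, d), (29, 20, r, 29, d), (35, 38, b, 24, q), (35, 38, b, 24, r), (35, 38, b, 24, t), (35, 38, b, 24, v), (35, 38, b, 24, y), (35, 38, k, 6, q), (35, 38, k, 6, r), (35, 38, k, 6, t), (35, 38, k, 6, v), (35, 38, k, 6, y), (35, 38, m, 3, q), (35, 38, m, 3, r), (35, 38, m, 3, t), (35, 38, m, 3, v), (35, 38, m, 3, y), (35, 38, u, 2, q), (35, 38, u, 2, r), (35, 38, u, 2, t), (35, 38, u, 2, v), (35, 38, u, 2, y), (36, 38, b, 24, q), (36, 38, b, 24, r), (36, 38, b, 24, t), (36, 38, b, 24, v), (36, 38, b, 24, y), (36, 38, k, 6, q), (36, 38, k, 6, r), (36, 38, k, 6, t), (36, 38, k, 6, v), (36, 38, k, 6, y), (36, 38, m, 3, q), (36, 38, m, 3, r), (36, 38, m, 3, t), (36, 38, m, 3, v), (36, 38, m, 3, y), (36, 38, u, 2, q), (36, 38, u, 2, r), (36, 38, u, 2, t), (36, 38, u, 2, v), (36, 38, u, 2, y), (37, 20, c, 20, d), (37, 20, r, 29, d), (5, 20, c, 20, d), (5, 20, r, 29, d)}
Filtering on G = m leaves {(17, 38, m, 3, q), (17, 38, m, 3, r), (17, 38, m, 3, t), (17, 38, m, 3, v), (17, 38, m, 3, y), (35, 38, m, 3, q), (35, 38, m, 3, r), (35, 38, m, 3, t), (35, 38, m, 3, v), (35, 38, m, 3, y), (36, 38, m, 3, q), (36, 38, m, 3, r), (36, 38, m, 3, t), (36, 38, m, 3, v), (36, 38, m, 3, y)}.
π_{G, E, F, A} gives {(m, 38, q, 17), (m, 38, q, 35), (m, 38, q, 36), (m, 38, r, 17), (m, 38, r, 35), (m, 38, r, 36), (m, 38, t, 17), (m, 38, t, 35), (m, 38, t, 36), (m, 38, v, 17), (m, 38, v, 35), (m, 38, v, 36), (m, 38, y, 17), (m, 38, y, 35), (m, 38, y, 36)}.
Filtering on A ≤ 35 leaves {(m, 38, q, 17), (m, 38, q, 35), (m, 38, r, 17), (m, 38, r, 35), (m, 38, t, 17), (m, 38, t, 35), (m, 38, v, 17), (m, 38, v, 35), (m, 38, y, 17), (m, 38, y, 35)}.
π_{A, F} gives {(17, q), (17, r), (17, t), (17, v), (17, y), (35, q), (35, r), (35, t), (35, v), (35, y)}.

{(17, q), (17, r), (17, t), (17, v), (17, y), (35, q), (35, r), (35, t), (35, v), (35, y)}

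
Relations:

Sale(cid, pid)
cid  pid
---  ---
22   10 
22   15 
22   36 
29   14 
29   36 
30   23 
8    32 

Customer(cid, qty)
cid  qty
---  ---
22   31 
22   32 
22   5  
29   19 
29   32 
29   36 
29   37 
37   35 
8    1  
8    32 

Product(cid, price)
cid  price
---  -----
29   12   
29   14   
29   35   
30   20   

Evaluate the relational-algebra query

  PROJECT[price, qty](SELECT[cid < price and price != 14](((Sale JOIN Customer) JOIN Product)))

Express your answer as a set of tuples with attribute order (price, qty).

{(35, 19), (35, 32), (35, 36), (35, 37)}

Natural join on cid: {(22, 10, 31), (22, 10, 32), (22, 10, 5), (22, 15, 31), (22, 15, 32), (22, 15, 5), (22, 36, 31), (22, 36, 32), (22, 36, 5), (29, 14, 19), (29, 14, 32), (29, 14, 36), (29, 14, 37), (29, 36, 19), (29, 36, 32), (29, 36, 36), (29, 36, 37), (8, 32, 1), (8, 32, 32)}
Natural join on cid: {(29, 14, 19, 12), (29, 14, 19, 14), (29, 14, 19, 35), (29, 14, 32, 12), (29, 14, 32, 14), (29, 14, 32, 35), (29, 14, 36, 12), (29, 14, 36, 14), (29, 14, 36, 35), (29, 14, 37, 12), (29, 14, 37, 14), (29, 14, 37, 35), (29, 36, 19, 12), (29, 36, 19, 14), (29, 36, 19, 35), (29, 36, 32, 12), (29, 36, 32, 14), (29, 36, 32, 35), (29, 36, 36, 12), (29, 36, 36, 14), (29, 36, 36, 35), (29, 36, 37, 12), (29, 36, 37, 14), (29, 36, 37, 35)}
Selection cid < price and price != 14: {(29, 14, 19, 35), (29, 14, 32, 35), (29, 14, 36, 35), (29, 14, 37, 35), (29, 36, 19, 35), (29, 36, 32, 35), (29, 36, 36, 35), (29, 36, 37, 35)}
π_{price, qty} gives {(35, 19), (35, 32), (35, 36), (35, 37)} (4 duplicate(s) eliminated).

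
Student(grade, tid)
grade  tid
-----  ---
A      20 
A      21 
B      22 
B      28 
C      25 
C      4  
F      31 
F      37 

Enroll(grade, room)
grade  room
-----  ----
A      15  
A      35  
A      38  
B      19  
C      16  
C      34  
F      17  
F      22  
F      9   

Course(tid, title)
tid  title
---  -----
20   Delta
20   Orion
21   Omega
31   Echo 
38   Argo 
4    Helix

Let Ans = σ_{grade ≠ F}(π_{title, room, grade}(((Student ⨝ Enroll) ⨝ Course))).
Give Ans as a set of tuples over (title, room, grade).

{(Delta, 15, A), (Delta, 35, A), (Delta, 38, A), (Helix, 16, C), (Helix, 34, C), (Omega, 15, A), (Omega, 35, A), (Omega, 38, A), (Orion, 15, A), (Orion, 35, A), (Orion, 38, A)}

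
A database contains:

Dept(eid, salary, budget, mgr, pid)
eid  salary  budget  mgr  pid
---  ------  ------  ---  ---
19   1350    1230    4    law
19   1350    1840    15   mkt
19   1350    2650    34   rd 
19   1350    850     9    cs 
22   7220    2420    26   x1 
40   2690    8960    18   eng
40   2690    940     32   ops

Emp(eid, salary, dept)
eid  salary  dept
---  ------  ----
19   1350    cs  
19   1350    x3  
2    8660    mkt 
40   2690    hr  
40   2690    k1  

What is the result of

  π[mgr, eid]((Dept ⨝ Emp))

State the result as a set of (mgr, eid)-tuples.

{(15, 19), (18, 40), (32, 40), (34, 19), (4, 19), (9, 19)}

Joining Dept and Emp on eid, salary yields {(19, 1350, 1230, 4, law, cs), (19, 1350, 1230, 4, law, x3), (19, 1350, 1840, 15, mkt, cs), (19, 1350, 1840, 15, mkt, x3), (19, 1350, 2650, 34, rd, cs), (19, 1350, 2650, 34, rd, x3), (19, 1350, 850, 9, cs, cs), (19, 1350, 850, 9, cs, x3), (40, 2690, 8960, 18, eng, hr), (40, 2690, 8960, 18, eng, k1), (40, 2690, 940, 32, ops, hr), (40, 2690, 940, 32, ops, k1)}.
π_{mgr, eid} gives {(15, 19), (18, 40), (32, 40), (34, 19), (4, 19), (9, 19)} (6 duplicate(s) eliminated).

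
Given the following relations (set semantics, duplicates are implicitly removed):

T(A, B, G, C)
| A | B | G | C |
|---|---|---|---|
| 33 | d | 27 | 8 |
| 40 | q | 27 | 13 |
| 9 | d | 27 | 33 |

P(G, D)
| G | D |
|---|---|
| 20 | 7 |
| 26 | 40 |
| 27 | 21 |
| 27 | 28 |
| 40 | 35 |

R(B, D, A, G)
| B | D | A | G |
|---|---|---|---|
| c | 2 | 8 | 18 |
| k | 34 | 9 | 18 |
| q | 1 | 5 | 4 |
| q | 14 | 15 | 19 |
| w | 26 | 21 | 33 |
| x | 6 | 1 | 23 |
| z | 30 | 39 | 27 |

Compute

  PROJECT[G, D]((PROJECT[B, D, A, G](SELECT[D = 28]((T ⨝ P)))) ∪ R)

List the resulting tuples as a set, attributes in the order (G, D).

{(18, 2), (18, 34), (19, 14), (23, 6), (27, 28), (27, 30), (33, 26), (4, 1)}

Joining T and P on G yields {(33, d, 27, 8, 21), (33, d, 27, 8, 28), (40, q, 27, 13, 21), (40, q, 27, 13, 28), (9, d, 27, 33, 21), (9, d, 27, 33, 28)}.
Filtering on D = 28 leaves {(33, d, 27, 8, 28), (40, q, 27, 13, 28), (9, d, 27, 33, 28)}.
π[B, D, A, G]: project onto (B, D, A, G) → {(d, 28, 33, 27), (d, 28, 9, 27), (q, 28, 40, 27)}
Set union of the two operands is {(c, 2, 8, 18), (d, 28, 33, 27), (d, 28, 9, 27), (k, 34, 9, 18), (q, 1, 5, 4), (q, 14, 15, 19), (q, 28, 40, 27), (w, 26, 21, 33), (x, 6, 1, 23), (z, 30, 39, 27)}.
π[G, D]: project onto (G, D) (2 duplicate(s) eliminated) → {(18, 2), (18, 34), (19, 14), (23, 6), (27, 28), (27, 30), (33, 26), (4, 1)}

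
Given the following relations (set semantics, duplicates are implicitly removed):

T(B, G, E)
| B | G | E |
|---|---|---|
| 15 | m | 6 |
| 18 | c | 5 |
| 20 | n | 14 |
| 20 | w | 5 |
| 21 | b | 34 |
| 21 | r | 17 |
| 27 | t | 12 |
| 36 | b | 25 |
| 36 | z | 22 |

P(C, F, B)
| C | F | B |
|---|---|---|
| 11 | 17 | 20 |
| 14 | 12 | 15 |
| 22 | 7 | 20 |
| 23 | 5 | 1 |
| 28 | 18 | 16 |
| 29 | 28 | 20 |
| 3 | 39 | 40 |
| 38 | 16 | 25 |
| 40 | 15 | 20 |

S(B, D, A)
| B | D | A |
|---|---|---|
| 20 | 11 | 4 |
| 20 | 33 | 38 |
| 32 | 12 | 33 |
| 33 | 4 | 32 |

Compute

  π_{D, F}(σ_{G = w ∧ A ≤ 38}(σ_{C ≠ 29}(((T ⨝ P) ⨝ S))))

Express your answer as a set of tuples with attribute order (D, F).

{(11, 15), (11, 17), (11, 7), (33, 15), (33, 17), (33, 7)}

T ⋈ P (natural join on B): {(15, m, 6, 14, 12), (20, n, 14, 11, 17), (20, n, 14, 22, 7), (20, n, 14, 29, 28), (20, n, 14, 40, 15), (20, w, 5, 11, 17), (20, w, 5, 22, 7), (20, w, 5, 29, 28), (20, w, 5, 40, 15)}
(T ⨝ P) ⋈ S (natural join on B): {(20, n, 14, 11, 17, 11, 4), (20, n, 14, 11, 17, 33, 38), (20, n, 14, 22, 7, 11, 4), (20, n, 14, 22, 7, 33, 38), (20, n, 14, 29, 28, 11, 4), (20, n, 14, 29, 28, 33, 38), (20, n, 14, 40, 15, 11, 4), (20, n, 14, 40, 15, 33, 38), (20, w, 5, 11, 17, 11, 4), (20, w, 5, 11, 17, 33, 38), (20, w, 5, 22, 7, 11, 4), (20, w, 5, 22, 7, 33, 38), (20, w, 5, 29, 28, 11, 4), (20, w, 5, 29, 28, 33, 38), (20, w, 5, 40, 15, 11, 4), (20, w, 5, 40, 15, 33, 38)}
Apply σ_{C ≠ 29}; surviving tuples: {(20, n, 14, 11, 17, 11, 4), (20, n, 14, 11, 17, 33, 38), (20, n, 14, 22, 7, 11, 4), (20, n, 14, 22, 7, 33, 38), (20, n, 14, 40, 15, 11, 4), (20, n, 14, 40, 15, 33, 38), (20, w, 5, 11, 17, 11, 4), (20, w, 5, 11, 17, 33, 38), (20, w, 5, 22, 7, 11, 4), (20, w, 5, 22, 7, 33, 38), (20, w, 5, 40, 15, 11, 4), (20, w, 5, 40, 15, 33, 38)}
Apply σ_{G = w ∧ A ≤ 38}; surviving tuples: {(20, w, 5, 11, 17, 11, 4), (20, w, 5, 11, 17, 33, 38), (20, w, 5, 22, 7, 11, 4), (20, w, 5, 22, 7, 33, 38), (20, w, 5, 40, 15, 11, 4), (20, w, 5, 40, 15, 33, 38)}
Keep only column(s) D, F: {(11, 15), (11, 17), (11, 7), (33, 15), (33, 17), (33, 7)}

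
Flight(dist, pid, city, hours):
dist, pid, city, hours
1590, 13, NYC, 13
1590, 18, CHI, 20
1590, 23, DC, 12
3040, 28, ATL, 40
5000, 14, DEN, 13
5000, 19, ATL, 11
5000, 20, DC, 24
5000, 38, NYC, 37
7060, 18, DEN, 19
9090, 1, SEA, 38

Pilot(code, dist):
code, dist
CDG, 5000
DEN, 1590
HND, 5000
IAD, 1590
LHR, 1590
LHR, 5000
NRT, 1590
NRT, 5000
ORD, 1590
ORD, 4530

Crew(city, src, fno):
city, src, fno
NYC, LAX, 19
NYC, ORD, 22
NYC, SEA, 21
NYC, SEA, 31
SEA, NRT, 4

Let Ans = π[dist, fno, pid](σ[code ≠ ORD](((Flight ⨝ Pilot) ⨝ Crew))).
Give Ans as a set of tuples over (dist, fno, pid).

{(1590, 19, 13), (1590, 21, 13), (1590, 22, 13), (1590, 31, 13), (5000, 19, 38), (5000, 21, 38), (5000, 22, 38), (5000, 31, 38)}

Flight ⋈ Pilot (natural join on dist): {(1590, 13, NYC, 13, DEN), (1590, 13, NYC, 13, IAD), (1590, 13, NYC, 13, LHR), (1590, 13, NYC, 13, NRT), (1590, 13, NYC, 13, ORD), (1590, 18, CHI, 20, DEN), (1590, 18, CHI, 20, IAD), (1590, 18, CHI, 20, LHR), (1590, 18, CHI, 20, NRT), (1590, 18, CHI, 20, ORD), (1590, 23, DC, 12, DEN), (1590, 23, DC, 12, IAD), (1590, 23, DC, 12, LHR), (1590, 23, DC, 12, NRT), (1590, 23, DC, 12, ORD), (5000, 14, DEN, 13, CDG), (5000, 14, DEN, 13, HND), (5000, 14, DEN, 13, LHR), (5000, 14, DEN, 13, NRT), (5000, 19, ATL, 11, CDG), (5000, 19, ATL, 11, HND), (5000, 19, ATL, 11, LHR), (5000, 19, ATL, 11, NRT), (5000, 20, DC, 24, CDG), (5000, 20, DC, 24, HND), (5000, 20, DC, 24, LHR), (5000, 20, DC, 24, NRT), (5000, 38, NYC, 37, CDG), (5000, 38, NYC, 37, HND), (5000, 38, NYC, 37, LHR), (5000, 38, NYC, 37, NRT)}
(Flight ⨝ Pilot) ⋈ Crew (natural join on city): {(1590, 13, NYC, 13, DEN, LAX, 19), (1590, 13, NYC, 13, DEN, ORD, 22), (1590, 13, NYC, 13, DEN, SEA, 21), (1590, 13, NYC, 13, DEN, SEA, 31), (1590, 13, NYC, 13, IAD, LAX, 19), (1590, 13, NYC, 13, IAD, ORD, 22), (1590, 13, NYC, 13, IAD, SEA, 21), (1590, 13, NYC, 13, IAD, SEA, 31), (1590, 13, NYC, 13, LHR, LAX, 19), (1590, 13, NYC, 13, LHR, ORD, 22), (1590, 13, NYC, 13, LHR, SEA, 21), (1590, 13, NYC, 13, LHR, SEA, 31), (1590, 13, NYC, 13, NRT, LAX, 19), (1590, 13, NYC, 13, NRT, ORD, 22), (1590, 13, NYC, 13, NRT, SEA, 21), (1590, 13, NYC, 13, NRT, SEA, 31), (1590, 13, NYC, 13, ORD, LAX, 19), (1590, 13, NYC, 13, ORD, ORD, 22), (1590, 13, NYC, 13, ORD, SEA, 21), (1590, 13, NYC, 13, ORD, SEA, 31), (5000, 38, NYC, 37, CDG, LAX, 19), (5000, 38, NYC, 37, CDG, ORD, 22), (5000, 38, NYC, 37, CDG, SEA, 21), (5000, 38, NYC, 37, CDG, SEA, 31), (5000, 38, NYC, 37, HND, LAX, 19), (5000, 38, NYC, 37, HND, ORD, 22), (5000, 38, NYC, 37, HND, SEA, 21), (5000, 38, NYC, 37, HND, SEA, 31), (5000, 38, NYC, 37, LHR, LAX, 19), (5000, 38, NYC, 37, LHR, ORD, 22), (5000, 38, NYC, 37, LHR, SEA, 21), (5000, 38, NYC, 37, LHR, SEA, 31), (5000, 38, NYC, 37, NRT, LAX, 19), (5000, 38, NYC, 37, NRT, ORD, 22), (5000, 38, NYC, 37, NRT, SEA, 21), (5000, 38, NYC, 37, NRT, SEA, 31)}
Selection code ≠ ORD: {(1590, 13, NYC, 13, DEN, LAX, 19), (1590, 13, NYC, 13, DEN, ORD, 22), (1590, 13, NYC, 13, DEN, SEA, 21), (1590, 13, NYC, 13, DEN, SEA, 31), (1590, 13, NYC, 13, IAD, LAX, 19), (1590, 13, NYC, 13, IAD, ORD, 22), (1590, 13, NYC, 13, IAD, SEA, 21), (1590, 13, NYC, 13, IAD, SEA, 31), (1590, 13, NYC, 13, LHR, LAX, 19), (1590, 13, NYC, 13, LHR, ORD, 22), (1590, 13, NYC, 13, LHR, SEA, 21), (1590, 13, NYC, 13, LHR, SEA, 31), (1590, 13, NYC, 13, NRT, LAX, 19), (1590, 13, NYC, 13, NRT, ORD, 22), (1590, 13, NYC, 13, NRT, SEA, 21), (1590, 13, NYC, 13, NRT, SEA, 31), (5000, 38, NYC, 37, CDG, LAX, 19), (5000, 38, NYC, 37, CDG, ORD, 22), (5000, 38, NYC, 37, CDG, SEA, 21), (5000, 38, NYC, 37, CDG, SEA, 31), (5000, 38, NYC, 37, HND, LAX, 19), (5000, 38, NYC, 37, HND, ORD, 22), (5000, 38, NYC, 37, HND, SEA, 21), (5000, 38, NYC, 37, HND, SEA, 31), (5000, 38, NYC, 37, LHR, LAX, 19), (5000, 38, NYC, 37, LHR, ORD, 22), (5000, 38, NYC, 37, LHR, SEA, 21), (5000, 38, NYC, 37, LHR, SEA, 31), (5000, 38, NYC, 37, NRT, LAX, 19), (5000, 38, NYC, 37, NRT, ORD, 22), (5000, 38, NYC, 37, NRT, SEA, 21), (5000, 38, NYC, 37, NRT, SEA, 31)}
Keep only column(s) dist, fno, pid (24 duplicate(s) eliminated): {(1590, 19, 13), (1590, 21, 13), (1590, 22, 13), (1590, 31, 13), (5000, 19, 38), (5000, 21, 38), (5000, 22, 38), (5000, 31, 38)}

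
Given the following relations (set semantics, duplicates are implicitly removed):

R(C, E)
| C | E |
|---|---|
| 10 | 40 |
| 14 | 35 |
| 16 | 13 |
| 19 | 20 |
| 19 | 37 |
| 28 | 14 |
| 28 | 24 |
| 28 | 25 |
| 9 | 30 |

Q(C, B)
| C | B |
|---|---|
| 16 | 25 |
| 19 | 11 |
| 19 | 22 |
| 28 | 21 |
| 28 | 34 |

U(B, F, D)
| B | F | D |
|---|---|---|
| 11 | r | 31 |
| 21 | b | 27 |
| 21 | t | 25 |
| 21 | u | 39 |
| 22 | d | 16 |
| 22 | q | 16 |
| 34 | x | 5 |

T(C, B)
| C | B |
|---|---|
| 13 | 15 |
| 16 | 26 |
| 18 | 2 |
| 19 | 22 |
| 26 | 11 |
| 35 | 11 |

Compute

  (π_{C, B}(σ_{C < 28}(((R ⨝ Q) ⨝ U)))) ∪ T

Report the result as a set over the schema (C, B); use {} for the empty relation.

{(13, 15), (16, 26), (18, 2), (19, 11), (19, 22), (26, 11), (35, 11)}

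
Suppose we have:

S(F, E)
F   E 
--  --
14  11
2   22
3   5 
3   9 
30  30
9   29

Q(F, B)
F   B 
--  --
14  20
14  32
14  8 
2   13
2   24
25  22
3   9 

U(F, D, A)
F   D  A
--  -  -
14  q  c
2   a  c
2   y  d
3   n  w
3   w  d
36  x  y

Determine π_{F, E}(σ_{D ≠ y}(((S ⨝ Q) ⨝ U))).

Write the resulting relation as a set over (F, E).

Joining S and Q on F yields {(14, 11, 20), (14, 11, 32), (14, 11, 8), (2, 22, 13), (2, 22, 24), (3, 5, 9), (3, 9, 9)}.
Joining (S ⨝ Q) and U on F yields {(14, 11, 20, q, c), (14, 11, 32, q, c), (14, 11, 8, q, c), (2, 22, 13, a, c), (2, 22, 13, y, d), (2, 22, 24, a, c), (2, 22, 24, y, d), (3, 5, 9, n, w), (3, 5, 9, w, d), (3, 9, 9, n, w), (3, 9, 9, w, d)}.
Apply σ_{D ≠ y}; surviving tuples: {(14, 11, 20, q, c), (14, 11, 32, q, c), (14, 11, 8, q, c), (2, 22, 13, a, c), (2, 22, 24, a, c), (3, 5, 9, n, w), (3, 5, 9, w, d), (3, 9, 9, n, w), (3, 9, 9, w, d)}
Projecting to F, E (5 duplicate(s) eliminated): {(14, 11), (2, 22), (3, 5), (3, 9)}

{(14, 11), (2, 22), (3, 5), (3, 9)}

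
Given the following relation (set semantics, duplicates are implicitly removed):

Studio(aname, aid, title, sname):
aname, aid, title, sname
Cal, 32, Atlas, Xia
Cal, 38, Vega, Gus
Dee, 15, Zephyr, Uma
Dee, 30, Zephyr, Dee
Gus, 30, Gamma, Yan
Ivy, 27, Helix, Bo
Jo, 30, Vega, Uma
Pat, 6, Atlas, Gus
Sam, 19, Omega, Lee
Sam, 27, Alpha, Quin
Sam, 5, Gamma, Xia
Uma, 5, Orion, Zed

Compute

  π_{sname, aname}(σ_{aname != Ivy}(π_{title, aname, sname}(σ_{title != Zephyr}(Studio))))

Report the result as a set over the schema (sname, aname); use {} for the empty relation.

Filtering on title != Zephyr leaves {(Cal, 32, Atlas, Xia), (Cal, 38, Vega, Gus), (Gus, 30, Gamma, Yan), (Ivy, 27, Helix, Bo), (Jo, 30, Vega, Uma), (Pat, 6, Atlas, Gus), (Sam, 19, Omega, Lee), (Sam, 27, Alpha, Quin), (Sam, 5, Gamma, Xia), (Uma, 5, Orion, Zed)}.
π_{title, aname, sname} gives {(Alpha, Sam, Quin), (Atlas, Cal, Xia), (Atlas, Pat, Gus), (Gamma, Gus, Yan), (Gamma, Sam, Xia), (Helix, Ivy, Bo), (Omega, Sam, Lee), (Orion, Uma, Zed), (Vega, Cal, Gus), (Vega, Jo, Uma)}.
Filtering on aname != Ivy leaves {(Alpha, Sam, Quin), (Atlas, Cal, Xia), (Atlas, Pat, Gus), (Gamma, Gus, Yan), (Gamma, Sam, Xia), (Omega, Sam, Lee), (Orion, Uma, Zed), (Vega, Cal, Gus), (Vega, Jo, Uma)}.
π_{sname, aname} gives {(Gus, Cal), (Gus, Pat), (Lee, Sam), (Quin, Sam), (Uma, Jo), (Xia, Cal), (Xia, Sam), (Yan, Gus), (Zed, Uma)}.

{(Gus, Cal), (Gus, Pat), (Lee, Sam), (Quin, Sam), (Uma, Jo), (Xia, Cal), (Xia, Sam), (Yan, Gus), (Zed, Uma)}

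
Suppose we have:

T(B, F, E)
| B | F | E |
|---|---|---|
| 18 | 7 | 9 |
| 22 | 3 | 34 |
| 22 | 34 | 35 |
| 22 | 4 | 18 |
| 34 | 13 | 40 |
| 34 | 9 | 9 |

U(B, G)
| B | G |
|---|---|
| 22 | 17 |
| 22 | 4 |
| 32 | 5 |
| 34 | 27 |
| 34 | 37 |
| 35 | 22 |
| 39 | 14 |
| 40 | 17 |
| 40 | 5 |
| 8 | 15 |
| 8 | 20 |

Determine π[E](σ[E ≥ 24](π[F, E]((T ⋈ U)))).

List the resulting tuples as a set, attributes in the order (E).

Joining T and U on B yields {(22, 3, 34, 17), (22, 3, 34, 4), (22, 34, 35, 17), (22, 34, 35, 4), (22, 4, 18, 17), (22, 4, 18, 4), (34, 13, 40, 27), (34, 13, 40, 37), (34, 9, 9, 27), (34, 9, 9, 37)}.
Projecting to F, E (5 duplicate(s) eliminated): {(13, 40), (3, 34), (34, 35), (4, 18), (9, 9)}
Filtering on E ≥ 24 leaves {(13, 40), (3, 34), (34, 35)}.
Projecting to E: {34, 35, 40}

{34, 35, 40}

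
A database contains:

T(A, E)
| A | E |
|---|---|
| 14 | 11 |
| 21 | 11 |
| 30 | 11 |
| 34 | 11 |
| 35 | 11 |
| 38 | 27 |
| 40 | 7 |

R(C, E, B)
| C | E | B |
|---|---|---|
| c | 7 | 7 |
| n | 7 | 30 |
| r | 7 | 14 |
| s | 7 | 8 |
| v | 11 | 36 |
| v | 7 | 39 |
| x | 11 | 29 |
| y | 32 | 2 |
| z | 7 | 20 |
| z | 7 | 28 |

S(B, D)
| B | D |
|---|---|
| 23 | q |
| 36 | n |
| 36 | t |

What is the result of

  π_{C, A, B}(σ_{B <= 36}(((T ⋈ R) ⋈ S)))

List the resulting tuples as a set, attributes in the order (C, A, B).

{(v, 14, 36), (v, 21, 36), (v, 30, 36), (v, 34, 36), (v, 35, 36)}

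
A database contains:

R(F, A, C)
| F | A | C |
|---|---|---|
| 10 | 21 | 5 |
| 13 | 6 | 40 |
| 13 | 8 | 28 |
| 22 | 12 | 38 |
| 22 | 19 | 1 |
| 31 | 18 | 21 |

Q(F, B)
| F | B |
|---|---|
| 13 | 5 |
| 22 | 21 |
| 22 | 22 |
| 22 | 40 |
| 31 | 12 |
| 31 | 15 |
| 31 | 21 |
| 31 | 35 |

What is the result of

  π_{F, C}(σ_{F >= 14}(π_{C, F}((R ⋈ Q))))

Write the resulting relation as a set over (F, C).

Natural join on F: {(13, 6, 40, 5), (13, 8, 28, 5), (22, 12, 38, 21), (22, 12, 38, 22), (22, 12, 38, 40), (22, 19, 1, 21), (22, 19, 1, 22), (22, 19, 1, 40), (31, 18, 21, 12), (31, 18, 21, 15), (31, 18, 21, 21), (31, 18, 21, 35)}
π[C, F]: project onto (C, F) (7 duplicate(s) eliminated) → {(1, 22), (21, 31), (28, 13), (38, 22), (40, 13)}
Apply σ_{F >= 14}; surviving tuples: {(1, 22), (21, 31), (38, 22)}
π[F, C]: project onto (F, C) → {(22, 1), (22, 38), (31, 21)}

{(22, 1), (22, 38), (31, 21)}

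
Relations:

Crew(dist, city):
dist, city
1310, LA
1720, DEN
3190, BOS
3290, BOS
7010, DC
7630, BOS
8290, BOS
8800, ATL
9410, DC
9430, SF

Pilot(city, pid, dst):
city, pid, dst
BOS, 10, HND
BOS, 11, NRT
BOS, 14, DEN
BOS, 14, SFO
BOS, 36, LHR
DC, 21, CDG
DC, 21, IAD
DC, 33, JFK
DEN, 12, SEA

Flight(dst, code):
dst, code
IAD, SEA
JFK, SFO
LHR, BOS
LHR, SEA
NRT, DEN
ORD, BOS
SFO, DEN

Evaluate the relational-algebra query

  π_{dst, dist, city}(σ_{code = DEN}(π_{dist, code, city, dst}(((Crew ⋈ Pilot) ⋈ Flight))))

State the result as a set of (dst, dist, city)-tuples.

Joining Crew and Pilot on city yields {(1720, DEN, 12, SEA), (3190, BOS, 10, HND), (3190, BOS, 11, NRT), (3190, BOS, 14, DEN), (3190, BOS, 14, SFO), (3190, BOS, 36, LHR), (3290, BOS, 10, HND), (3290, BOS, 11, NRT), (3290, BOS, 14, DEN), (3290, BOS, 14, SFO), (3290, BOS, 36, LHR), (7010, DC, 21, CDG), (7010, DC, 21, IAD), (7010, DC, 33, JFK), (7630, BOS, 10, HND), (7630, BOS, 11, NRT), (7630, BOS, 14, DEN), (7630, BOS, 14, SFO), (7630, BOS, 36, LHR), (8290, BOS, 10, HND), (8290, BOS, 11, NRT), (8290, BOS, 14, DEN), (8290, BOS, 14, SFO), (8290, BOS, 36, LHR), (9410, DC, 21, CDG), (9410, DC, 21, IAD), (9410, DC, 33, JFK)}.
Joining (Crew ⋈ Pilot) and Flight on dst yields {(3190, BOS, 11, NRT, DEN), (3190, BOS, 14, SFO, DEN), (3190, BOS, 36, LHR, BOS), (3190, BOS, 36, LHR, SEA), (3290, BOS, 11, NRT, DEN), (3290, BOS, 14, SFO, DEN), (3290, BOS, 36, LHR, BOS), (3290, BOS, 36, LHR, SEA), (7010, DC, 21, IAD, SEA), (7010, DC, 33, JFK, SFO), (7630, BOS, 11, NRT, DEN), (7630, BOS, 14, SFO, DEN), (7630, BOS, 36, LHR, BOS), (7630, BOS, 36, LHR, SEA), (8290, BOS, 11, NRT, DEN), (8290, BOS, 14, SFO, DEN), (8290, BOS, 36, LHR, BOS), (8290, BOS, 36, LHR, SEA), (9410, DC, 21, IAD, SEA), (9410, DC, 33, JFK, SFO)}.
Keep only column(s) dist, code, city, dst: {(3190, BOS, BOS, LHR), (3190, DEN, BOS, NRT), (3190, DEN, BOS, SFO), (3190, SEA, BOS, LHR), (3290, BOS, BOS, LHR), (3290, DEN, BOS, NRT), (3290, DEN, BOS, SFO), (3290, SEA, BOS, LHR), (7010, SEA, DC, IAD), (7010, SFO, DC, JFK), (7630, BOS, BOS, LHR), (7630, DEN, BOS, NRT), (7630, DEN, BOS, SFO), (7630, SEA, BOS, LHR), (8290, BOS, BOS, LHR), (8290, DEN, BOS, NRT), (8290, DEN, BOS, SFO), (8290, SEA, BOS, LHR), (9410, SEA, DC, IAD), (9410, SFO, DC, JFK)}
Selection code = DEN: {(3190, DEN, BOS, NRT), (3190, DEN, BOS, SFO), (3290, DEN, BOS, NRT), (3290, DEN, BOS, SFO), (7630, DEN, BOS, NRT), (7630, DEN, BOS, SFO), (8290, DEN, BOS, NRT), (8290, DEN, BOS, SFO)}
Keep only column(s) dst, dist, city: {(NRT, 3190, BOS), (NRT, 3290, BOS), (NRT, 7630, BOS), (NRT, 8290, BOS), (SFO, 3190, BOS), (SFO, 3290, BOS), (SFO, 7630, BOS), (SFO, 8290, BOS)}

{(NRT, 3190, BOS), (NRT, 3290, BOS), (NRT, 7630, BOS), (NRT, 8290, BOS), (SFO, 3190, BOS), (SFO, 3290, BOS), (SFO, 7630, BOS), (SFO, 8290, BOS)}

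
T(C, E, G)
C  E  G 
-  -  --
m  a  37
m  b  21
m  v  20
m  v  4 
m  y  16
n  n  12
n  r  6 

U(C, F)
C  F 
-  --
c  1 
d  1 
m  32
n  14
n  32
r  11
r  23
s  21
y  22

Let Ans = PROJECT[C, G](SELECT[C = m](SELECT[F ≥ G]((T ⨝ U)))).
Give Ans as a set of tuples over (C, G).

{(m, 16), (m, 20), (m, 21), (m, 4)}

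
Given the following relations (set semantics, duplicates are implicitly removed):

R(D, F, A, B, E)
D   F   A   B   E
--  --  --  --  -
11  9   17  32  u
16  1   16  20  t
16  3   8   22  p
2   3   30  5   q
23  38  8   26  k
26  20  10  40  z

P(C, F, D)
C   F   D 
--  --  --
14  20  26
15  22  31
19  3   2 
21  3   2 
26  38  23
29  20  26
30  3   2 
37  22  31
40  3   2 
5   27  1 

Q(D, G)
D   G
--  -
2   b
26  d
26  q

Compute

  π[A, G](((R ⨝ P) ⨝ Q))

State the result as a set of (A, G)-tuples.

R ⋈ P (natural join on D, F): {(2, 3, 30, 5, q, 19), (2, 3, 30, 5, q, 21), (2, 3, 30, 5, q, 30), (2, 3, 30, 5, q, 40), (23, 38, 8, 26, k, 26), (26, 20, 10, 40, z, 14), (26, 20, 10, 40, z, 29)}
(R ⨝ P) ⋈ Q (natural join on D): {(2, 3, 30, 5, q, 19, b), (2, 3, 30, 5, q, 21, b), (2, 3, 30, 5, q, 30, b), (2, 3, 30, 5, q, 40, b), (26, 20, 10, 40, z, 14, d), (26, 20, 10, 40, z, 14, q), (26, 20, 10, 40, z, 29, d), (26, 20, 10, 40, z, 29, q)}
Keep only column(s) A, G (5 duplicate(s) eliminated): {(10, d), (10, q), (30, b)}

{(10, d), (10, q), (30, b)}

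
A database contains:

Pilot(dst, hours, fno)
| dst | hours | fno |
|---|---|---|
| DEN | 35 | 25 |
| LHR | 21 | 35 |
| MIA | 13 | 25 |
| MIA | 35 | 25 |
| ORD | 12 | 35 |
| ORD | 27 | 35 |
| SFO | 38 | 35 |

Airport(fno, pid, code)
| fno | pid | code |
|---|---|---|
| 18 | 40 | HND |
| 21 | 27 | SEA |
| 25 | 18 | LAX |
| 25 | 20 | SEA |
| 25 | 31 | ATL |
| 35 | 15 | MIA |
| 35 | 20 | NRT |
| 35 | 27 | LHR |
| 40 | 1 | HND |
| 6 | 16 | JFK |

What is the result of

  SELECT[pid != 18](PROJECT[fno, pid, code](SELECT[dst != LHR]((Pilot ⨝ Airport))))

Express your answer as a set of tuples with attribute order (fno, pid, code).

{(25, 20, SEA), (25, 31, ATL), (35, 15, MIA), (35, 20, NRT), (35, 27, LHR)}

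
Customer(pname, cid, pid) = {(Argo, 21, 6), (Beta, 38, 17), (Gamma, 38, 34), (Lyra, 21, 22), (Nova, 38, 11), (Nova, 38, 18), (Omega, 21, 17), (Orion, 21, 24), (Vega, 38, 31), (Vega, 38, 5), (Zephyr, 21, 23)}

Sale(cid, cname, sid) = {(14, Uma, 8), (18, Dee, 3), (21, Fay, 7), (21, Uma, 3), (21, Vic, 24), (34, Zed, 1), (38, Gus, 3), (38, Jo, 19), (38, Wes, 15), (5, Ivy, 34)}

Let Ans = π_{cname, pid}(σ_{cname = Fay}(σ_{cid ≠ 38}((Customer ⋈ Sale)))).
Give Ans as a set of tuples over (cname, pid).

{(Fay, 17), (Fay, 22), (Fay, 23), (Fay, 24), (Fay, 6)}

Joining Customer and Sale on cid yields {(Argo, 21, 6, Fay, 7), (Argo, 21, 6, Uma, 3), (Argo, 21, 6, Vic, 24), (Beta, 38, 17, Gus, 3), (Beta, 38, 17, Jo, 19), (Beta, 38, 17, Wes, 15), (Gamma, 38, 34, Gus, 3), (Gamma, 38, 34, Jo, 19), (Gamma, 38, 34, Wes, 15), (Lyra, 21, 22, Fay, 7), (Lyra, 21, 22, Uma, 3), (Lyra, 21, 22, Vic, 24), (Nova, 38, 11, Gus, 3), (Nova, 38, 11, Jo, 19), (Nova, 38, 11, Wes, 15), (Nova, 38, 18, Gus, 3), (Nova, 38, 18, Jo, 19), (Nova, 38, 18, Wes, 15), (Omega, 21, 17, Fay, 7), (Omega, 21, 17, Uma, 3), (Omega, 21, 17, Vic, 24), (Orion, 21, 24, Fay, 7), (Orion, 21, 24, Uma, 3), (Orion, 21, 24, Vic, 24), (Vega, 38, 31, Gus, 3), (Vega, 38, 31, Jo, 19), (Vega, 38, 31, Wes, 15), (Vega, 38, 5, Gus, 3), (Vega, 38, 5, Jo, 19), (Vega, 38, 5, Wes, 15), (Zephyr, 21, 23, Fay, 7), (Zephyr, 21, 23, Uma, 3), (Zephyr, 21, 23, Vic, 24)}.
σ[cid ≠ 38]: keep tuples satisfying cid ≠ 38 → {(Argo, 21, 6, Fay, 7), (Argo, 21, 6, Uma, 3), (Argo, 21, 6, Vic, 24), (Lyra, 21, 22, Fay, 7), (Lyra, 21, 22, Uma, 3), (Lyra, 21, 22, Vic, 24), (Omega, 21, 17, Fay, 7), (Omega, 21, 17, Uma, 3), (Omega, 21, 17, Vic, 24), (Orion, 21, 24, Fay, 7), (Orion, 21, 24, Uma, 3), (Orion, 21, 24, Vic, 24), (Zephyr, 21, 23, Fay, 7), (Zephyr, 21, 23, Uma, 3), (Zephyr, 21, 23, Vic, 24)}
σ[cname = Fay]: keep tuples satisfying cname = Fay → {(Argo, 21, 6, Fay, 7), (Lyra, 21, 22, Fay, 7), (Omega, 21, 17, Fay, 7), (Orion, 21, 24, Fay, 7), (Zephyr, 21, 23, Fay, 7)}
π_{cname, pid} gives {(Fay, 17), (Fay, 22), (Fay, 23), (Fay, 24), (Fay, 6)}.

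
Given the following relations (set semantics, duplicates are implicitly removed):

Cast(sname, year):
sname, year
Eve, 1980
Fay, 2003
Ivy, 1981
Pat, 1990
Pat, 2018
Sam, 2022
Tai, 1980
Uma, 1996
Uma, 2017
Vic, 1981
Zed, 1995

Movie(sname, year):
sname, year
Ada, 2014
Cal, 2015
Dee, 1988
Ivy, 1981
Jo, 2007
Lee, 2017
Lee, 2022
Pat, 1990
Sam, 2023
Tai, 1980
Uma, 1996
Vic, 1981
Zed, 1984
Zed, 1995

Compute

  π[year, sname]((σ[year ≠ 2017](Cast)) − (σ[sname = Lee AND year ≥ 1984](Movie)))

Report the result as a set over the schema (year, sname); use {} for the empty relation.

σ[year ≠ 2017]: keep tuples satisfying year ≠ 2017 → {(Eve, 1980), (Fay, 2003), (Ivy, 1981), (Pat, 1990), (Pat, 2018), (Sam, 2022), (Tai, 1980), (Uma, 1996), (Vic, 1981), (Zed, 1995)}
σ[sname = Lee AND year ≥ 1984]: keep tuples satisfying sname = Lee AND year ≥ 1984 → {(Lee, 2017), (Lee, 2022)}
Set difference of the two operands is {(Eve, 1980), (Fay, 2003), (Ivy, 1981), (Pat, 1990), (Pat, 2018), (Sam, 2022), (Tai, 1980), (Uma, 1996), (Vic, 1981), (Zed, 1995)}.
Keep only column(s) year, sname: {(1980, Eve), (1980, Tai), (1981, Ivy), (1981, Vic), (1990, Pat), (1995, Zed), (1996, Uma), (2003, Fay), (2018, Pat), (2022, Sam)}

{(1980, Eve), (1980, Tai), (1981, Ivy), (1981, Vic), (1990, Pat), (1995, Zed), (1996, Uma), (2003, Fay), (2018, Pat), (2022, Sam)}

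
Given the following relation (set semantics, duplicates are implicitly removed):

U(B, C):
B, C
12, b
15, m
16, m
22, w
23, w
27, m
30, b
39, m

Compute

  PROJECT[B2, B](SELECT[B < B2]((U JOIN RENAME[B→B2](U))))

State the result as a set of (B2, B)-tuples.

ρ[B→B2]: schema becomes (B2, C); tuples unchanged.
Joining U and RENAME[B→B2](U) on C yields {(12, b, 12), (12, b, 30), (15, m, 15), (15, m, 16), (15, m, 27), (15, m, 39), (16, m, 15), (16, m, 16), (16, m, 27), (16, m, 39), (22, w, 22), (22, w, 23), (23, w, 22), (23, w, 23), (27, m, 15), (27, m, 16), (27, m, 27), (27, m, 39), (30, b, 12), (30, b, 30), (39, m, 15), (39, m, 16), (39, m, 27), (39, m, 39)}.
Selection B < B2: {(12, b, 30), (15, m, 16), (15, m, 27), (15, m, 39), (16, m, 27), (16, m, 39), (22, w, 23), (27, m, 39)}
Projecting to B2, B: {(16, 15), (23, 22), (27, 15), (27, 16), (30, 12), (39, 15), (39, 16), (39, 27)}

{(16, 15), (23, 22), (27, 15), (27, 16), (30, 12), (39, 15), (39, 16), (39, 27)}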